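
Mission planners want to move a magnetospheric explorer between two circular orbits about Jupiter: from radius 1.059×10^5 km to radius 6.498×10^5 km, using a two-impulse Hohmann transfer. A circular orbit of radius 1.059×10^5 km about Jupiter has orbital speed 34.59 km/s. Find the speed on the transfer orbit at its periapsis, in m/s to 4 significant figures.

v = 45360 m/s

From the circular-orbit relation v² = μ/r at r = 1.059×10^5 km: μ = v²r = (34.59)² × 1.059×10^5 = 1.26706×10^8 km³/s².
Transfer-ellipse semi-major axis a_t = (r₁ + r₂)/2 = (1.059×10^5 + 6.498×10^5)/2 = 3.7785×10^5 km.
At periapsis, r = 1.059×10^5 km.
From the vis-viva equation, v = √[μ(2/r − 1/a_t)] = 45.36 km/s.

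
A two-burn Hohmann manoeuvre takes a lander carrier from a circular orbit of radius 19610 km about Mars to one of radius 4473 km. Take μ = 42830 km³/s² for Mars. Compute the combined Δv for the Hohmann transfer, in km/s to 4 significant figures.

Δv = 1.432 km/s

The Hohmann ellipse has a_t = (r₁ + r₂)/2 = 12041.5 km.
Circular speed at r₁: v₁ = √(μ/r₁) = √(42830/19610) = 1.47787 km/s.
Transfer-orbit speed at r₁ (vis-viva): v_a = √[μ(2/r₁ − 1/a_t)] = 0.900730 km/s.
First burn Δv₁ = |v_a − v₁| = 0.5771 km/s.
Circular speed at r₂: v₂ = √(μ/r₂) = 3.0944 km/s.
Transfer-orbit speed at r₂: v_p = √[μ(2/r₂ − 1/a_t)] = 3.9489 km/s.
Second burn Δv₂ = |v₂ − v_p| = 0.8545 km/s.
Total Δv = Δv₁ + Δv₂ = 1.432 km/s.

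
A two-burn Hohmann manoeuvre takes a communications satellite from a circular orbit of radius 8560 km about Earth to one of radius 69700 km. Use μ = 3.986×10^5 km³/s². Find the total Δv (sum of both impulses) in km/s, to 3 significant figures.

Transfer-ellipse semi-major axis a_t = (r₁ + r₂)/2 = (8560 + 69700)/2 = 39130 km.
At r₁ the circular-orbit speed is v₁ = √(μ/r₁) = 6.824 km/s.
On the transfer ellipse at r₁, vis-viva gives v_p = √[μ(2/r₁ − 1/a_t)] = 9.107 km/s.
First burn Δv₁ = |v_p − v₁| = 2.283 km/s.
At r₂, v₂ = √(μ/r₂) = 2.391 km/s.
Transfer-orbit speed at r₂: v_a = √[μ(2/r₂ − 1/a_t)] = 1.118 km/s.
Second burn Δv₂ = |v₂ − v_a| = 1.273 km/s.
Δv = Δv₁ + Δv₂ = 2.283 + 1.273 = 3.556 km/s.

Δv = 3.56 km/s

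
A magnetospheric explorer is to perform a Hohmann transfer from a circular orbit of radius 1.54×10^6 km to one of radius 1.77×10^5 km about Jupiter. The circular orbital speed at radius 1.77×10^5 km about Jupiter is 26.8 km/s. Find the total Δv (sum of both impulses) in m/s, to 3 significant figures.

From the circular-orbit relation v² = μ/r at r = 1.77×10^5 km: μ = v²r = (26.8)² × 1.77×10^5 = 1.27128×10^8 km³/s².
The Hohmann ellipse has a_t = (r₁ + r₂)/2 = 8.585×10^5 km.
At r₁ the circular-orbit speed is v₁ = √(μ/r₁) = 9.086 km/s.
On the transfer ellipse at r₁, vis-viva equation gives v_a = √[μ(2/r₁ − 1/a_t)] = 4.126 km/s.
First burn Δv₁ = |v_a − v₁| = 4.960 km/s.
At r₂, v₂ = √(μ/r₂) = 26.800 km/s.
Transfer-orbit speed at r₂: v_p = √[μ(2/r₂ − 1/a_t)] = 35.894 km/s.
Second burn Δv₂ = |v₂ − v_p| = 9.094 km/s.
Total Δv = Δv₁ + Δv₂ = 14.05 km/s.

Δv = 14100 m/s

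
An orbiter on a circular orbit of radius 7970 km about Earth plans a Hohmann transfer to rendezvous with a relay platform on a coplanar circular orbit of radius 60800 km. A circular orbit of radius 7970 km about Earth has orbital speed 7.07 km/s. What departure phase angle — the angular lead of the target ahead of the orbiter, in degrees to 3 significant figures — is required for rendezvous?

From the circular-orbit relation v² = μ/r at r = 7970 km: μ = v²r = (7.07)² × 7970 = 3.98380×10^5 km³/s².
The Hohmann ellipse has a_t = (r₁ + r₂)/2 = 34385 km.
The half-period of the transfer ellipse is t = π√(a_t³/μ) = 31740 s.
Target angular speed ω₂ = √(μ/r₂³) = 4.210×10^-5 rad/s.
Angle swept by the target during transfer: ω₂·t = 1.336 rad = 76.55°.
The orbiter traverses 180° on the transfer ellipse, so the target must lead by 180° − 76.55° = 103°.

φ = 103°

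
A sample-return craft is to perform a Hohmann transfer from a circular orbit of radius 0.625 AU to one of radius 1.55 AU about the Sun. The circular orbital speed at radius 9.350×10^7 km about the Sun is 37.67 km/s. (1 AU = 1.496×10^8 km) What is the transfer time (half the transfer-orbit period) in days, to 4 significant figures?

t = 207.1 days

From the circular-orbit relation v² = μ/r at r = 9.350×10^7 km: μ = v²r = (37.67)² × 9.350×10^7 = 1.32679×10^11 km³/s².
In km: r₁ = 0.625 × 1.496×10^8 = 9.350×10^7 km; r₂ = 1.55 × 1.496×10^8 = 2.3188×10^8 km.
Semi-major axis of the transfer orbit: a_t = (9.350×10^7 + 2.3188×10^8)/2 = 1.6269×10^8 km.
By Kepler's third law the transfer-orbit period is T = 2π√(a_t³/μ), so t = T/2 = 1.7897×10^7 s.
Converting: 1.7897×10^7 s ÷ 86400 s/day = 207.1 days.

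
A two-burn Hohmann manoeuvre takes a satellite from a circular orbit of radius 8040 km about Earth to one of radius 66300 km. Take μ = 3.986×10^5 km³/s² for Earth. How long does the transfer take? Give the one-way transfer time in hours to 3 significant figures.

Transfer-ellipse semi-major axis a_t = (r₁ + r₂)/2 = (8040 + 66300)/2 = 37170 km.
By Kepler's third law the transfer-orbit period is T = 2π√(a_t³/μ), so t = T/2 = 35660 s.
Converting: 35660 s ÷ 3600 s/hour = 9.91 hours.

t = 9.91 hours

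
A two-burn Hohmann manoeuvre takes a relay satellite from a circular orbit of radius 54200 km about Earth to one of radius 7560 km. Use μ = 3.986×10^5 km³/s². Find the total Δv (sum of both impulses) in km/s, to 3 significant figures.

Δv = 3.73 km/s

Semi-major axis of the transfer orbit: a_t = (54200 + 7560)/2 = 30880 km.
At r₁ the circular-orbit speed is v₁ = √(μ/r₁) = 2.712 km/s.
On the transfer ellipse at r₁, v² = μ(2/r − 1/a) gives v_a = √[μ(2/r₁ − 1/a_t)] = 1.342 km/s.
First burn Δv₁ = |v_a − v₁| = 1.370 km/s.
At r₂, v₂ = √(μ/r₂) = 7.261 km/s.
Transfer-orbit speed at r₂: v_p = √[μ(2/r₂ − 1/a_t)] = 9.620 km/s.
Second burn Δv₂ = |v₂ − v_p| = 2.359 km/s.
Δv = Δv₁ + Δv₂ = 1.370 + 2.359 = 3.729 km/s.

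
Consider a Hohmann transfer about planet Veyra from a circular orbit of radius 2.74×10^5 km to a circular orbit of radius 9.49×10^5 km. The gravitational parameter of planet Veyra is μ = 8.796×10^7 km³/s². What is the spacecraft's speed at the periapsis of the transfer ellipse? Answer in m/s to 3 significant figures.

v = 22300 m/s

Transfer-ellipse semi-major axis a_t = (r₁ + r₂)/2 = (2.740×10^5 + 9.490×10^5)/2 = 6.115×10^5 km.
The periapsis of the transfer ellipse is at r = 2.740×10^5 km.
Vis-viva: v = √[μ(2/r − 1/a_t)] = √[8.796×10^7 × (2/2.740×10^5 − 1/6.115×10^5)] = 22.32 km/s.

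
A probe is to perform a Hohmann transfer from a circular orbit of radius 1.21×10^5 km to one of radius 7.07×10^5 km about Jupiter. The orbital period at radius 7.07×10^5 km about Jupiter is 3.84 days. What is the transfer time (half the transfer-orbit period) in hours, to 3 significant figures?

t = 20.6 hours

From Kepler's third law T² = 4π²r³/μ at r = 7.07×10^5 km, T = 3.84 days = 3.84 × 86400 s = 3.31776×10^5 s: μ = 4π²r³/T² = 1.26744×10^8 km³/s².
Semi-major axis of the transfer orbit: a_t = (1.210×10^5 + 7.070×10^5)/2 = 4.140×10^5 km.
Half the transfer-orbit period gives t = π√(a_t³/μ) = 74330 s.
Converting: 74330 s ÷ 3600 s/hour = 20.6 hours.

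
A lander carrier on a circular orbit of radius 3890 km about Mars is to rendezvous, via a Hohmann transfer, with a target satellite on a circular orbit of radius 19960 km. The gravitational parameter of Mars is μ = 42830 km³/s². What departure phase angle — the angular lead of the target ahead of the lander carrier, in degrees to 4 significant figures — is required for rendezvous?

The Hohmann ellipse has a_t = (r₁ + r₂)/2 = 11925 km.
Transfer time t = π√(a_t³/μ) = 19768 s.
The target's mean motion on its circular orbit is ω₂ = √(μ/r₂³) = 7.3389×10^-5 rad/s.
Angle swept by the target during transfer: ω₂·t = 1.4508 rad = 83.12°.
The lander carrier traverses 180° on the transfer ellipse, so the target must lead by 180° − 83.12° = 96.88°.

φ = 96.88°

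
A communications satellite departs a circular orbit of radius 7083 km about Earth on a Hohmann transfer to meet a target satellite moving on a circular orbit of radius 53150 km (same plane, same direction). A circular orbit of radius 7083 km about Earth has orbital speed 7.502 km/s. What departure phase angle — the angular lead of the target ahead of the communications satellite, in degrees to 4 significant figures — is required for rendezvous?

From the circular-orbit relation v² = μ/r at r = 7083 km: μ = v²r = (7.502)² × 7083 = 3.98631×10^5 km³/s².
The Hohmann ellipse has a_t = (r₁ + r₂)/2 = 30116.5 km.
The half-period of the transfer ellipse is t = π√(a_t³/μ) = 26010 s.
Target angular speed ω₂ = √(μ/r₂³) = 5.153×10^-5 rad/s.
Angle swept by the target during transfer: ω₂·t = 1.340 rad = 76.78°.
The communications satellite traverses 180° on the transfer ellipse, so the target must lead by 180° − 76.78° = 103.2°.

φ = 103.2°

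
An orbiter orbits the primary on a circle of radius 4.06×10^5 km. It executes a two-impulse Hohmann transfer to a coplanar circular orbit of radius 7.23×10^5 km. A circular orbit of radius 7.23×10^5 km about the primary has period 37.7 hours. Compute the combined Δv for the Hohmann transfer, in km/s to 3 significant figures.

From Kepler's third law T² = 4π²r³/μ at r = 7.23×10^5 km, T = 37.7 hours = 37.7 × 3600 s = 1.3572×10^5 s: μ = 4π²r³/T² = 8.10004×10^8 km³/s².
Transfer-ellipse semi-major axis a_t = (r₁ + r₂)/2 = (4.060×10^5 + 7.230×10^5)/2 = 5.645×10^5 km.
At r₁ the circular-orbit speed is v₁ = √(μ/r₁) = 44.6663 km/s.
Transfer-orbit speed at r₁ (vis-viva equation): v_p = √[μ(2/r₁ − 1/a_t)] = 50.5496 km/s.
First burn Δv₁ = |v_p − v₁| = 5.883 km/s.
At r₂, v₂ = √(μ/r₂) = 33.471 km/s.
Transfer-orbit speed at r₂: v_a = √[μ(2/r₂ − 1/a_t)] = 28.386 km/s.
Second burn Δv₂ = |v₂ − v_a| = 5.085 km/s.
Δv = Δv₁ + Δv₂ = 5.883 + 5.085 = 10.97 km/s.

Δv = 11.0 km/s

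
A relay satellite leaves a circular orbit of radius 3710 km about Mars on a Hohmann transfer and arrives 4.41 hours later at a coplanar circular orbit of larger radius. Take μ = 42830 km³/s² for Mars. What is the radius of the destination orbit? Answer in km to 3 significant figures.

Transfer time t = 4.41 hours = 15876 s, and t = π√(a_t³/μ).
So a_t = (μ t²/π²)^(1/3) = (42830 × (15876)² / π²)^(1/3) = 10303 km.
Since a_t = (r₁ + r₂)/2, r₂ = 2a_t − r₁ = 2×10303 − 3710 = 16896 km.

r₂ = 16900 km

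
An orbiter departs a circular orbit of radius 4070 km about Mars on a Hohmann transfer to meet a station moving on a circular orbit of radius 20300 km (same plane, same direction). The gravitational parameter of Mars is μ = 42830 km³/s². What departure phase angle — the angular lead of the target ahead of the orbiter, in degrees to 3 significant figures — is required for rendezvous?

Semi-major axis of the transfer orbit: a_t = (4070 + 20300)/2 = 12185 km.
The half-period of the transfer ellipse is t = π√(a_t³/μ) = 20420 s.
The target's mean motion on its circular orbit is ω₂ = √(μ/r₂³) = 7.155×10^-5 rad/s.
Angle swept by the target during transfer: ω₂·t = 1.461 rad = 83.71°.
The orbiter traverses 180° on the transfer ellipse, so the target must lead by 180° − 83.71° = 96.3°.

φ = 96.3°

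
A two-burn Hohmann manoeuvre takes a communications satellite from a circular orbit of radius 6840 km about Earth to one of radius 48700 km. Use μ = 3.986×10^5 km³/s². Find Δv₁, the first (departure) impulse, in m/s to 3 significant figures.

Δv₁ = 2480 m/s

Transfer-ellipse semi-major axis a_t = (r₁ + r₂)/2 = (6840 + 48700)/2 = 27770 km.
Circular speed at r = 6840 km: v_c = √(μ/r) = 7.6338 km/s.
Vis-viva on the transfer ellipse at r = 6840 km gives v_t = √[μ(2/r − 1/a_t)] = 10.109 km/s.
Δv₁ = |v_t − v_c| = |10.109 − 7.6338| = 2.475 km/s.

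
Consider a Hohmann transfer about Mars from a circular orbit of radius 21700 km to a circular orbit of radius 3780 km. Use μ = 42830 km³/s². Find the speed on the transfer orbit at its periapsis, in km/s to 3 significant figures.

v = 4.39 km/s

The Hohmann ellipse has a_t = (r₁ + r₂)/2 = 12740 km.
At periapsis, r = 3780 km.
Vis-viva: v = √[μ(2/r − 1/a_t)] = √[42830 × (2/3780 − 1/12740)] = 4.393 km/s.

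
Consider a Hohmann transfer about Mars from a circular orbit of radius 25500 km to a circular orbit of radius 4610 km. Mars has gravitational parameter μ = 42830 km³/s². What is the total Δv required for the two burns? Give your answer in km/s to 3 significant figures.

Δv = 1.50 km/s

Transfer-ellipse semi-major axis a_t = (r₁ + r₂)/2 = (25500 + 4610)/2 = 15055 km.
Circular speed at r₁: v₁ = √(μ/r₁) = √(42830/25500) = 1.296 km/s.
Transfer-orbit speed at r₁ (v² = μ(2/r − 1/a)): v_a = √[μ(2/r₁ − 1/a_t)] = 0.7172 km/s.
First burn Δv₁ = |v_a − v₁| = 0.5788 km/s.
At r₂, v₂ = √(μ/r₂) = 3.04806 km/s.
Transfer-orbit speed at r₂: v_p = √[μ(2/r₂ − 1/a_t)] = 3.96692 km/s.
Second burn Δv₂ = |v₂ − v_p| = 0.9189 km/s.
Total Δv = Δv₁ + Δv₂ = 1.498 km/s.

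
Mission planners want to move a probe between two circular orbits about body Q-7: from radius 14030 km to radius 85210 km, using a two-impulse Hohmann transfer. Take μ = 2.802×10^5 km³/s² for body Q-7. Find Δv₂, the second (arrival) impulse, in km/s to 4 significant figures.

Semi-major axis of the transfer orbit: a_t = (14030 + 85210)/2 = 49620 km.
Circular speed at r = 85210 km: v_c = √(μ/r) = 1.81338 km/s.
Transfer-orbit speed at the same r (vis-viva, a = a_t): v_t = √[μ(2/r − 1/a_t)] = 0.964249 km/s.
Δv₂ = |v_t − v_c| = |0.964249 − 1.81338| = 0.8491 km/s.

Δv₂ = 0.8491 km/s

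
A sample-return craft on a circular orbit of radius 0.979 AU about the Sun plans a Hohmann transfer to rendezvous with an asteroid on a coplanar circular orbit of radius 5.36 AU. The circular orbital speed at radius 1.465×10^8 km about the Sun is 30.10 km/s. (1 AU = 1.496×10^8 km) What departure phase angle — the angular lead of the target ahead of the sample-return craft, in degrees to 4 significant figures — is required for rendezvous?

From the circular-orbit relation v² = μ/r at r = 1.465×10^8 km: μ = v²r = (30.10)² × 1.465×10^8 = 1.32730×10^11 km³/s².
In km: r₁ = 0.979 × 1.496×10^8 = 1.464584×10^8 km; r₂ = 5.36 × 1.496×10^8 = 8.01856×10^8 km.
Semi-major axis of the transfer orbit: a_t = (1.464584×10^8 + 8.01856×10^8)/2 = 4.741572×10^8 km.
The half-period of the transfer ellipse is t = π√(a_t³/μ) = 8.9032×10^7 s.
Target angular speed ω₂ = √(μ/r₂³) = 1.6045×10^-8 rad/s.
Angle swept by the target during transfer: ω₂·t = 1.4285 rad = 81.85°.
The sample-return craft traverses 180° on the transfer ellipse, so the target must lead by 180° − 81.85° = 98.15°.

φ = 98.15°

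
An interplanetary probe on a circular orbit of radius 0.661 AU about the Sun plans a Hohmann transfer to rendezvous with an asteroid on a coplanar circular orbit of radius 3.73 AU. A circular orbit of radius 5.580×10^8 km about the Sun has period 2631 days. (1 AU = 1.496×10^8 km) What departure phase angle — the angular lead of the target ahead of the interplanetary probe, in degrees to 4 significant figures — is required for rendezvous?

From Kepler's third law T² = 4π²r³/μ at r = 5.580×10^8 km, T = 2631 days = 2631 × 86400 s = 2.273184×10^8 s: μ = 4π²r³/T² = 1.32737×10^11 km³/s².
In km: r₁ = 0.661 × 1.496×10^8 = 9.88856×10^7 km; r₂ = 3.73 × 1.496×10^8 = 5.58008×10^8 km.
The Hohmann ellipse has a_t = (r₁ + r₂)/2 = 3.284468×10^8 km.
The half-period of the transfer ellipse is t = π√(a_t³/μ) = 5.13276×10^7 s.
The target's mean motion on its circular orbit is ω₂ = √(μ/r₂³) = 2.76399×10^-8 rad/s.
Angle swept by the target during transfer: ω₂·t = 1.41869 rad = 81.28°.
Arrival is 180° from departure on the ellipse, so φ = 180° − 81.28° = 98.72°.

φ = 98.72°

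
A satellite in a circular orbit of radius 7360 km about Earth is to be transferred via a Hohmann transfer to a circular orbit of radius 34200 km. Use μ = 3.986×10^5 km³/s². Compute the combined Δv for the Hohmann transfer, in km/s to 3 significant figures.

Δv = 3.46 km/s

The Hohmann ellipse has a_t = (r₁ + r₂)/2 = 20780 km.
Circular speed at r₁: v₁ = √(μ/r₁) = √(3.986×10^5/7360) = 7.359 km/s.
Transfer-orbit speed at r₁ (vis-viva equation): v_p = √[μ(2/r₁ − 1/a_t)] = 9.441 km/s.
First burn Δv₁ = |v_p − v₁| = 2.082 km/s.
At r₂, v₂ = √(μ/r₂) = 3.414 km/s.
Transfer-orbit speed at r₂: v_a = √[μ(2/r₂ − 1/a_t)] = 2.032 km/s.
Second burn Δv₂ = |v₂ − v_a| = 1.382 km/s.
Total Δv = Δv₁ + Δv₂ = 3.464 km/s.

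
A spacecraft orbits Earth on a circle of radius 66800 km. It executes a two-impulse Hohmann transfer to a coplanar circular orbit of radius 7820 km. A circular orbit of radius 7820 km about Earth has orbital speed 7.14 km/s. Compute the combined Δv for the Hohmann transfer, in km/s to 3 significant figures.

From the circular-orbit relation v² = μ/r at r = 7820 km: μ = v²r = (7.14)² × 7820 = 3.98660×10^5 km³/s².
Semi-major axis of the transfer orbit: a_t = (66800 + 7820)/2 = 37310 km.
At r₁ the circular-orbit speed is v₁ = √(μ/r₁) = 2.4429 km/s.
Transfer-orbit speed at r₁ (vis-viva equation): v_a = √[μ(2/r₁ − 1/a_t)] = 1.1184 km/s.
First burn Δv₁ = |v_a − v₁| = 1.3245 km/s.
Circular speed at r₂: v₂ = √(μ/r₂) = 7.1400 km/s.
Transfer-orbit speed at r₂: v_p = √[μ(2/r₂ − 1/a_t)] = 9.5537 km/s.
Second burn Δv₂ = |v₂ − v_p| = 2.4137 km/s.
Total Δv = Δv₁ + Δv₂ = 3.738 km/s.

Δv = 3.74 km/s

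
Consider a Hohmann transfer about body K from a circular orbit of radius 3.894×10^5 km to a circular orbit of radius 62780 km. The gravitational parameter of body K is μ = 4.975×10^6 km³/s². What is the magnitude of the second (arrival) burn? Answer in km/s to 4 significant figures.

Semi-major axis of the transfer orbit: a_t = (3.894×10^5 + 62780)/2 = 2.2609×10^5 km.
Circular speed at r = 62780 km: v_c = √(μ/r) = 8.9020 km/s.
Transfer-orbit speed at the same r (vis-viva, a = a_t): v_t = √[μ(2/r − 1/a_t)] = 11.683 km/s.
Δv₂ = |v_t − v_c| = |11.683 − 8.9020| = 2.781 km/s.

Δv₂ = 2.781 km/s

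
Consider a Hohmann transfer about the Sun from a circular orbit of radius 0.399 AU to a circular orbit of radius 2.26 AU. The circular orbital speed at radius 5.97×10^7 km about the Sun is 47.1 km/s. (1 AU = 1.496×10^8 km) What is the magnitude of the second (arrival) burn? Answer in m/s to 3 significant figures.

From the circular-orbit relation v² = μ/r at r = 5.97×10^7 km: μ = v²r = (47.1)² × 5.97×10^7 = 1.32439×10^11 km³/s².
In km: r₁ = 0.399 × 1.496×10^8 = 5.96904×10^7 km; r₂ = 2.26 × 1.496×10^8 = 3.38096×10^8 km.
The Hohmann ellipse has a_t = (r₁ + r₂)/2 = 1.988932×10^8 km.
On the circular orbit at r = 3.38096×10^8 km, v_c = √(μ/r) = 19.792 km/s.
Vis-viva on the transfer ellipse at r = 3.38096×10^8 km gives v_t = √[μ(2/r − 1/a_t)] = 10.843 km/s.
Δv₂ = |v_t − v_c| = |10.843 − 19.792| = 8.949 km/s.

Δv₂ = 8950 m/s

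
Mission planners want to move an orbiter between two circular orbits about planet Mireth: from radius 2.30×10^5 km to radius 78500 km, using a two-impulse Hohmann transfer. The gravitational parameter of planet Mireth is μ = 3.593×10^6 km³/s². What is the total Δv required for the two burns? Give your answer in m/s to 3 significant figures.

Transfer-ellipse semi-major axis a_t = (r₁ + r₂)/2 = (2.300×10^5 + 78500)/2 = 1.5425×10^5 km.
Circular speed at r₁: v₁ = √(μ/r₁) = √(3.593×10^6/2.300×10^5) = 3.9524 km/s.
Transfer-orbit speed at r₁ (v² = μ(2/r − 1/a)): v_a = √[μ(2/r₁ − 1/a_t)] = 2.8196 km/s.
First burn Δv₁ = |v_a − v₁| = 1.133 km/s.
Circular speed at r₂: v₂ = √(μ/r₂) = 6.765 km/s.
Transfer-orbit speed at r₂: v_p = √[μ(2/r₂ − 1/a_t)] = 8.261 km/s.
Second burn Δv₂ = |v₂ − v_p| = 1.496 km/s.
Δv = Δv₁ + Δv₂ = 1.133 + 1.496 = 2.629 km/s.

Δv = 2630 m/s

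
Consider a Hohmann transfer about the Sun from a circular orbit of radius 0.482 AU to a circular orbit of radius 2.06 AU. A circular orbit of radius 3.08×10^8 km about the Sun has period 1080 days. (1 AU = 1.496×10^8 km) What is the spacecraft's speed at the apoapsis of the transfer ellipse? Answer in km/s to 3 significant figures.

From Kepler's third law T² = 4π²r³/μ at r = 3.08×10^8 km, T = 1080 days = 1080 × 86400 s = 9.3312×10^7 s: μ = 4π²r³/T² = 1.32476×10^11 km³/s².
In km: r₁ = 0.482 × 1.496×10^8 = 7.21072×10^7 km; r₂ = 2.06 × 1.496×10^8 = 3.08176×10^8 km.
Semi-major axis of the transfer orbit: a_t = (7.21072×10^7 + 3.08176×10^8)/2 = 1.901416×10^8 km.
The apoapsis of the transfer ellipse is at r = 3.08176×10^8 km.
From the vis-viva equation, v = √[μ(2/r − 1/a_t)] = 12.77 km/s.

v = 12.8 km/s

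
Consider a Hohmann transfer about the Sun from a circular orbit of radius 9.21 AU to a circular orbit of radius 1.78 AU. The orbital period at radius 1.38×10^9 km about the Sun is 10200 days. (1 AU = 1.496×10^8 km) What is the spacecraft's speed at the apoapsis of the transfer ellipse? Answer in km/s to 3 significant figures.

From Kepler's third law T² = 4π²r³/μ at r = 1.38×10^9 km, T = 10200 days = 10200 × 86400 s = 8.8128×10^8 s: μ = 4π²r³/T² = 1.33589×10^11 km³/s².
In km: r₁ = 9.21 × 1.496×10^8 = 1.377816×10^9 km; r₂ = 1.78 × 1.496×10^8 = 2.66288×10^8 km.
Semi-major axis of the transfer orbit: a_t = (1.377816×10^9 + 2.66288×10^8)/2 = 8.22052×10^8 km.
At apoapsis, r = 1.377816×10^9 km.
From the vis-viva equation, v = √[μ(2/r − 1/a_t)] = 5.604 km/s.

v = 5.60 km/s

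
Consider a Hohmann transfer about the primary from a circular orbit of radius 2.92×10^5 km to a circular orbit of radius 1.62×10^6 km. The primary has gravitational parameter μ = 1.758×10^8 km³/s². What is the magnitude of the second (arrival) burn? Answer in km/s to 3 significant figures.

Δv₂ = 4.66 km/s

The Hohmann ellipse has a_t = (r₁ + r₂)/2 = 9.560×10^5 km.
On the circular orbit at r = 1.620×10^6 km, v_c = √(μ/r) = 10.417 km/s.
Vis-viva on the transfer ellipse at r = 1.620×10^6 km gives v_t = √[μ(2/r − 1/a_t)] = 5.7572 km/s.
Δv₂ = |v_t − v_c| = |5.7572 − 10.417| = 4.660 km/s.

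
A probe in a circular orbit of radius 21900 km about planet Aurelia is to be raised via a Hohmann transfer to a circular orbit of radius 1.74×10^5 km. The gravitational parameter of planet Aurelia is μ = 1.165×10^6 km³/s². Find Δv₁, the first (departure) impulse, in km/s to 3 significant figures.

Δv₁ = 2.43 km/s

Transfer-ellipse semi-major axis a_t = (r₁ + r₂)/2 = (21900 + 1.740×10^5)/2 = 97950 km.
On the circular orbit at r = 21900 km, v_c = √(μ/r) = 7.294 km/s.
Transfer-orbit speed at the same r (vis-viva, a = a_t): v_t = √[μ(2/r − 1/a_t)] = 9.721 km/s.
Δv₁ = |v_t − v_c| = |9.721 − 7.294| = 2.427 km/s.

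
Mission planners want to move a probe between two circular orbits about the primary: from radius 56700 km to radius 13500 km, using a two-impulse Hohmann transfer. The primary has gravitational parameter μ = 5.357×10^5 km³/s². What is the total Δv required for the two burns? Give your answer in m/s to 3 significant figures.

The Hohmann ellipse has a_t = (r₁ + r₂)/2 = 35100 km.
At r₁ the circular-orbit speed is v₁ = √(μ/r₁) = 3.073755 km/s.
Transfer-orbit speed at r₁ (vis-viva equation): v_a = √[μ(2/r₁ − 1/a_t)] = 1.906262 km/s.
First burn Δv₁ = |v_a − v₁| = 1.167 km/s.
Circular speed at r₂: v₂ = √(μ/r₂) = 6.299 km/s.
Transfer-orbit speed at r₂: v_p = √[μ(2/r₂ − 1/a_t)] = 8.006 km/s.
Second burn Δv₂ = |v₂ − v_p| = 1.707 km/s.
Δv = Δv₁ + Δv₂ = 1.167 + 1.707 = 2.874 km/s.

Δv = 2870 m/s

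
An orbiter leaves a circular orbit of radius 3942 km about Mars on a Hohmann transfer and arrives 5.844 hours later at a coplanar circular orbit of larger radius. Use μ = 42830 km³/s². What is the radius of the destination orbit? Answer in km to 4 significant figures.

Transfer time t = 5.844 hours = 21038.4 s, and t = π√(a_t³/μ).
So a_t = (μ t²/π²)^(1/3) = (42830 × (21038.4)² / π²)^(1/3) = 12431 km.
Since a_t = (r₁ + r₂)/2, r₂ = 2a_t − r₁ = 2×12431 − 3942 = 20920 km.

r₂ = 20920 km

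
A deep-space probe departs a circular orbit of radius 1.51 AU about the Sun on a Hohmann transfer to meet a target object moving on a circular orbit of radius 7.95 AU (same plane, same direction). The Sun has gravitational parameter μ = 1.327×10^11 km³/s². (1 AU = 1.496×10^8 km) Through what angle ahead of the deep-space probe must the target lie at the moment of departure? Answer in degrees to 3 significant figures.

In km: r₁ = 1.51 × 1.496×10^8 = 2.25896×10^8 km; r₂ = 7.95 × 1.496×10^8 = 1.18932×10^9 km.
Semi-major axis of the transfer orbit: a_t = (2.25896×10^8 + 1.18932×10^9)/2 = 7.07608×10^8 km.
The half-period of the transfer ellipse is t = π√(a_t³/μ) = 1.62332×10^8 s.
Target angular speed ω₂ = √(μ/r₂³) = 8.88152×10^-9 rad/s.
Angle swept by the target during transfer: ω₂·t = 1.4418 rad = 82.61°.
Arrival is 180° from departure on the ellipse, so φ = 180° − 82.61° = 97.4°.

φ = 97.4°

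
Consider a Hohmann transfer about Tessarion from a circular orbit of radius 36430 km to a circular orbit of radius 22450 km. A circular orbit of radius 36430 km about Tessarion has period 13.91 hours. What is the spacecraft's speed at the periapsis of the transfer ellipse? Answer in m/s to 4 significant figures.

From Kepler's third law T² = 4π²r³/μ at r = 36430 km, T = 13.91 hours = 13.91 × 3600 s = 50076 s: μ = 4π²r³/T² = 7.61164×10^5 km³/s².
The Hohmann ellipse has a_t = (r₁ + r₂)/2 = 29440 km.
The periapsis of the transfer ellipse is at r = 22450 km.
From the vis-viva equation, v = √[μ(2/r − 1/a_t)] = 6.477 km/s.

v = 6477 m/s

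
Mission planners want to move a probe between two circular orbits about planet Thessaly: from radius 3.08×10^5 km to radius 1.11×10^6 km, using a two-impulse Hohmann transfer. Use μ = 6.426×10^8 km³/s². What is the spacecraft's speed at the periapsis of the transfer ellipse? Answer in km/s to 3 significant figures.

v = 57.2 km/s

Semi-major axis of the transfer orbit: a_t = (3.080×10^5 + 1.110×10^6)/2 = 7.090×10^5 km.
The periapsis of the transfer ellipse is at r = 3.080×10^5 km.
From the vis-viva equation, v = √[μ(2/r − 1/a_t)] = 57.15 km/s.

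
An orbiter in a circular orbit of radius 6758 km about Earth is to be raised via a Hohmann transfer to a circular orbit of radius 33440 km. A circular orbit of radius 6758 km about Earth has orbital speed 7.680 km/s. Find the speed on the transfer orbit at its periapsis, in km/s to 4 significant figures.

v = 9.906 km/s

From the circular-orbit relation v² = μ/r at r = 6758 km: μ = v²r = (7.680)² × 6758 = 3.98603×10^5 km³/s².
Semi-major axis of the transfer orbit: a_t = (6758 + 33440)/2 = 20099 km.
At periapsis, r = 6758 km.
Vis-viva: v = √[μ(2/r − 1/a_t)] = √[3.98603×10^5 × (2/6758 − 1/20099)] = 9.906 km/s.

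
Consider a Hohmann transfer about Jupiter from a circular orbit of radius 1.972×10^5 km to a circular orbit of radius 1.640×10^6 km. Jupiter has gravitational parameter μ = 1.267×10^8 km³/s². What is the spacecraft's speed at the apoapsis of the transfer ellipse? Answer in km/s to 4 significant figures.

Semi-major axis of the transfer orbit: a_t = (1.972×10^5 + 1.640×10^6)/2 = 9.186×10^5 km.
At apoapsis, r = 1.640×10^6 km.
Applying v² = μ(2/r − 1/a_t): v = 4.072 km/s.

v = 4.072 km/s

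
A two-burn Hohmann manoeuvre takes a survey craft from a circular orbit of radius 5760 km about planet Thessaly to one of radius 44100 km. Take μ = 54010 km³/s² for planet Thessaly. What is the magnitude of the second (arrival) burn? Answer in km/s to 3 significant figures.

Δv₂ = 0.575 km/s

The Hohmann ellipse has a_t = (r₁ + r₂)/2 = 24930 km.
On the circular orbit at r = 44100 km, v_c = √(μ/r) = 1.10667 km/s.
Transfer-orbit speed at the same r (vis-viva, a = a_t): v_t = √[μ(2/r − 1/a_t)] = 0.531946 km/s.
Δv₂ = |v_t − v_c| = |0.531946 − 1.10667| = 0.5747 km/s.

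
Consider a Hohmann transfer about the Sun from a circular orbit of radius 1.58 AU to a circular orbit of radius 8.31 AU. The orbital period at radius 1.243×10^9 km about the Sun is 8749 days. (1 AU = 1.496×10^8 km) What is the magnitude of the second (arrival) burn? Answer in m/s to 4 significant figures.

Δv₂ = 4491 m/s

From Kepler's third law T² = 4π²r³/μ at r = 1.243×10^9 km, T = 8749 days = 8749 × 86400 s = 7.559136×10^8 s: μ = 4π²r³/T² = 1.32687×10^11 km³/s².
In km: r₁ = 1.58 × 1.496×10^8 = 2.36368×10^8 km; r₂ = 8.31 × 1.496×10^8 = 1.243176×10^9 km.
Transfer-ellipse semi-major axis a_t = (r₁ + r₂)/2 = (2.36368×10^8 + 1.243176×10^9)/2 = 7.39772×10^8 km.
On the circular orbit at r = 1.243176×10^9 km, v_c = √(μ/r) = 10.331 km/s.
Transfer-orbit speed at the same r (vis-viva, a = a_t): v_t = √[μ(2/r − 1/a_t)] = 5.8397 km/s.
Δv₂ = |v_t − v_c| = |5.8397 − 10.331| = 4.491 km/s.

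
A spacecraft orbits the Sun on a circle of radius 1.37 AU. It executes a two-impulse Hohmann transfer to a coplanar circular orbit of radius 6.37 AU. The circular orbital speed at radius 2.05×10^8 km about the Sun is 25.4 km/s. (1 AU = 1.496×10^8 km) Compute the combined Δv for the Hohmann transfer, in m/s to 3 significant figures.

Δv = 12000 m/s

From the circular-orbit relation v² = μ/r at r = 2.05×10^8 km: μ = v²r = (25.4)² × 2.05×10^8 = 1.32258×10^11 km³/s².
In km: r₁ = 1.37 × 1.496×10^8 = 2.04952×10^8 km; r₂ = 6.37 × 1.496×10^8 = 9.52952×10^8 km.
The Hohmann ellipse has a_t = (r₁ + r₂)/2 = 5.78952×10^8 km.
Circular speed at r₁: v₁ = √(μ/r₁) = √(1.32258×10^11/2.04952×10^8) = 25.403 km/s.
On the transfer ellipse at r₁, vis-viva gives v_p = √[μ(2/r₁ − 1/a_t)] = 32.591 km/s.
First burn Δv₁ = |v_p − v₁| = 7.188 km/s.
Circular speed at r₂: v₂ = √(μ/r₂) = 11.78 km/s.
Transfer-orbit speed at r₂: v_a = √[μ(2/r₂ − 1/a_t)] = 7.009 km/s.
Second burn Δv₂ = |v₂ − v_a| = 4.771 km/s.
Total Δv = Δv₁ + Δv₂ = 11.96 km/s.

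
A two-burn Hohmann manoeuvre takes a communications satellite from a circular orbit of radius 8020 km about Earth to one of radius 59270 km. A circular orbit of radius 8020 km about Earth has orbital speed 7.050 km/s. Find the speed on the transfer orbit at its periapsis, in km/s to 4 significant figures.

v = 9.357 km/s

From the circular-orbit relation v² = μ/r at r = 8020 km: μ = v²r = (7.050)² × 8020 = 3.98614×10^5 km³/s².
The Hohmann ellipse has a_t = (r₁ + r₂)/2 = 33645 km.
The periapsis of the transfer ellipse is at r = 8020 km.
Vis-viva: v = √[μ(2/r − 1/a_t)] = √[3.98614×10^5 × (2/8020 − 1/33645)] = 9.357 km/s.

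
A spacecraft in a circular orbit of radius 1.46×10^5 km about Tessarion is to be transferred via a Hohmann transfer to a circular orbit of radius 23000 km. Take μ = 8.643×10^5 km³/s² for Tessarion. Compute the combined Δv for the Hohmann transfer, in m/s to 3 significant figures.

Semi-major axis of the transfer orbit: a_t = (1.460×10^5 + 23000)/2 = 84500 km.
Circular speed at r₁: v₁ = √(μ/r₁) = √(8.643×10^5/1.460×10^5) = 2.4331 km/s.
Transfer-orbit speed at r₁ (vis-viva): v_a = √[μ(2/r₁ − 1/a_t)] = 1.2694 km/s.
First burn Δv₁ = |v_a − v₁| = 1.1637 km/s.
At r₂, v₂ = √(μ/r₂) = 6.1301 km/s.
Transfer-orbit speed at r₂: v_p = √[μ(2/r₂ − 1/a_t)] = 8.0578 km/s.
Second burn Δv₂ = |v₂ − v_p| = 1.9277 km/s.
Δv = Δv₁ + Δv₂ = 1.1637 + 1.9277 = 3.091 km/s.

Δv = 3090 m/s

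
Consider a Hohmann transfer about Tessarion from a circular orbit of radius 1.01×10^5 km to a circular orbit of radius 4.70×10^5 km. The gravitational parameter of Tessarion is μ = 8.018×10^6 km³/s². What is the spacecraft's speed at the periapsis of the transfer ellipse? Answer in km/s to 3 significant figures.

v = 11.4 km/s

The Hohmann ellipse has a_t = (r₁ + r₂)/2 = 2.855×10^5 km.
At periapsis, r = 1.010×10^5 km.
Vis-viva: v = √[μ(2/r − 1/a_t)] = √[8.018×10^6 × (2/1.010×10^5 − 1/2.855×10^5)] = 11.43 km/s.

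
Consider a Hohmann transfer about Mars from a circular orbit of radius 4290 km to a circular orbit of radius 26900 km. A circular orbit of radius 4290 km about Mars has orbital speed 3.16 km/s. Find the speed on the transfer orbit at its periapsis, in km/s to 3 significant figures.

v = 4.15 km/s

From the circular-orbit relation v² = μ/r at r = 4290 km: μ = v²r = (3.16)² × 4290 = 42838.2 km³/s².
The Hohmann ellipse has a_t = (r₁ + r₂)/2 = 15595 km.
At periapsis, r = 4290 km.
From the vis-viva equation, v = √[μ(2/r − 1/a_t)] = 4.150 km/s.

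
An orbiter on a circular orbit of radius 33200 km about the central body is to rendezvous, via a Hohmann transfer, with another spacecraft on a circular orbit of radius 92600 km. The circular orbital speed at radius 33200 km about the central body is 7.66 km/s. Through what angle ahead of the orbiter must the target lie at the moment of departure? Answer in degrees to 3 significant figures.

φ = 79.2°

From the circular-orbit relation v² = μ/r at r = 33200 km: μ = v²r = (7.66)² × 33200 = 1.94803×10^6 km³/s².
Semi-major axis of the transfer orbit: a_t = (33200 + 92600)/2 = 62900 km.
The half-period of the transfer ellipse is t = π√(a_t³/μ) = 35510 s.
The target's mean motion on its circular orbit is ω₂ = √(μ/r₂³) = 4.953×10^-5 rad/s.
Angle swept by the target during transfer: ω₂·t = 1.759 rad = 100.8°.
The orbiter traverses 180° on the transfer ellipse, so the target must lead by 180° − 100.8° = 79.2°.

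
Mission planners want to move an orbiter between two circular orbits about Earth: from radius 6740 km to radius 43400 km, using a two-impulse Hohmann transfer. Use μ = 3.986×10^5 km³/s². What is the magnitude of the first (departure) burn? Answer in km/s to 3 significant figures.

Δv₁ = 2.43 km/s

Semi-major axis of the transfer orbit: a_t = (6740 + 43400)/2 = 25070 km.
Circular speed at r = 6740 km: v_c = √(μ/r) = 7.6902 km/s.
Vis-viva on the transfer ellipse at r = 6740 km gives v_t = √[μ(2/r − 1/a_t)] = 10.118 km/s.
Δv₁ = |v_t − v_c| = |10.118 − 7.6902| = 2.428 km/s.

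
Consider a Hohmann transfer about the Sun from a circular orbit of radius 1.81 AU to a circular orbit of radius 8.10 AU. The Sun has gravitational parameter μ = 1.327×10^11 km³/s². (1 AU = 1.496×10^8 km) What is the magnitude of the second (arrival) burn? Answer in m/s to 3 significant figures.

Δv₂ = 4140 m/s

In km: r₁ = 1.81 × 1.496×10^8 = 2.70776×10^8 km; r₂ = 8.10 × 1.496×10^8 = 1.21176×10^9 km.
Semi-major axis of the transfer orbit: a_t = (2.70776×10^8 + 1.21176×10^9)/2 = 7.41268×10^8 km.
On the circular orbit at r = 1.21176×10^9 km, v_c = √(μ/r) = 10.465 km/s.
Vis-viva on the transfer ellipse at r = 1.21176×10^9 km gives v_t = √[μ(2/r − 1/a_t)] = 6.3248 km/s.
Δv₂ = |v_t − v_c| = |6.3248 − 10.465| = 4.140 km/s.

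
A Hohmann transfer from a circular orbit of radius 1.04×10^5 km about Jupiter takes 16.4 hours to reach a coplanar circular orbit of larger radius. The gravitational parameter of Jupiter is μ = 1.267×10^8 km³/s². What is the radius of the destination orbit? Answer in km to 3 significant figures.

r₂ = 6.06×10^5 km

Transfer time t = 16.4 hours = 59040 s, and t = π√(a_t³/μ).
So a_t = (μ t²/π²)^(1/3) = (1.267×10^8 × (59040)² / π²)^(1/3) = 3.5502×10^5 km.
Since a_t = (r₁ + r₂)/2, r₂ = 2a_t − r₁ = 2×3.5502×10^5 − 1.040×10^5 = 6.0604×10^5 km.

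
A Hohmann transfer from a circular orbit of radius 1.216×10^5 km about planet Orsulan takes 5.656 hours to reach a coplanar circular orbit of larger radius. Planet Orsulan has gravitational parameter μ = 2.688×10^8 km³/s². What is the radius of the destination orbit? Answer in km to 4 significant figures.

r₂ = 3.271×10^5 km

Transfer time t = 5.656 hours = 20361.6 s, and t = π√(a_t³/μ).
So a_t = (μ t²/π²)^(1/3) = (2.688×10^8 × (20361.6)² / π²)^(1/3) = 2.2435×10^5 km.
Since a_t = (r₁ + r₂)/2, r₂ = 2a_t − r₁ = 2×2.2435×10^5 − 1.216×10^5 = 3.271×10^5 km.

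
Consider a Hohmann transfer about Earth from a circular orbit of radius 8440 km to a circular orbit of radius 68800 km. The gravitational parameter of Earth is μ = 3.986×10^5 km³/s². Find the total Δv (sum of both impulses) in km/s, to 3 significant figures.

Δv = 3.58 km/s

The Hohmann ellipse has a_t = (r₁ + r₂)/2 = 38620 km.
Circular speed at r₁: v₁ = √(μ/r₁) = √(3.986×10^5/8440) = 6.872 km/s.
On the transfer ellipse at r₁, vis-viva gives v_p = √[μ(2/r₁ − 1/a_t)] = 9.172 km/s.
First burn Δv₁ = |v_p − v₁| = 2.300 km/s.
At r₂, v₂ = √(μ/r₂) = 2.407 km/s.
Transfer-orbit speed at r₂: v_a = √[μ(2/r₂ − 1/a_t)] = 1.125 km/s.
Second burn Δv₂ = |v₂ − v_a| = 1.282 km/s.
Total Δv = Δv₁ + Δv₂ = 3.582 km/s.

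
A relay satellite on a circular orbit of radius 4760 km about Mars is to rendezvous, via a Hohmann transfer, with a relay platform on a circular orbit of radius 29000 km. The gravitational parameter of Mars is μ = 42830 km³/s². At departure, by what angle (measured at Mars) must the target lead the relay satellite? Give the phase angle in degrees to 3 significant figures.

φ = 100°

Semi-major axis of the transfer orbit: a_t = (4760 + 29000)/2 = 16880 km.
Transfer time t = π√(a_t³/μ) = 33290 s.
The target's mean motion on its circular orbit is ω₂ = √(μ/r₂³) = 4.191×10^-5 rad/s.
Angle swept by the target during transfer: ω₂·t = 1.395 rad = 79.93°.
Arrival is 180° from departure on the ellipse, so φ = 180° − 79.93° = 100°.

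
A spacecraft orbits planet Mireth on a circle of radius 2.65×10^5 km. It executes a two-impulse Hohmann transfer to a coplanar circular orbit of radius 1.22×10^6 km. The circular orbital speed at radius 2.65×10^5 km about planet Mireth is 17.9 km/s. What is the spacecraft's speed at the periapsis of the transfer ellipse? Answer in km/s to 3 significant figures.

From the circular-orbit relation v² = μ/r at r = 2.65×10^5 km: μ = v²r = (17.9)² × 2.65×10^5 = 8.49086×10^7 km³/s².
Semi-major axis of the transfer orbit: a_t = (2.650×10^5 + 1.220×10^6)/2 = 7.425×10^5 km.
At periapsis, r = 2.650×10^5 km.
From the vis-viva equation, v = √[μ(2/r − 1/a_t)] = 22.94 km/s.

v = 22.9 km/s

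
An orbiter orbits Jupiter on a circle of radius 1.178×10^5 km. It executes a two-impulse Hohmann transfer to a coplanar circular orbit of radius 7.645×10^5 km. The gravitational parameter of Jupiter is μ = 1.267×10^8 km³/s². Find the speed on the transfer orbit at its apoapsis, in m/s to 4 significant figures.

v = 6652 m/s

Transfer-ellipse semi-major axis a_t = (r₁ + r₂)/2 = (1.178×10^5 + 7.645×10^5)/2 = 4.4115×10^5 km.
At apoapsis, r = 7.645×10^5 km.
Vis-viva: v = √[μ(2/r − 1/a_t)] = √[1.267×10^8 × (2/7.645×10^5 − 1/4.4115×10^5)] = 6.652 km/s.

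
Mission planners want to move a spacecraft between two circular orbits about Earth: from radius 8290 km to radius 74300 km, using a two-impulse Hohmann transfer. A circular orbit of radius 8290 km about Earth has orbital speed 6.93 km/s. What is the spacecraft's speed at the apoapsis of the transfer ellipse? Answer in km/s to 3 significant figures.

v = 1.04 km/s

From the circular-orbit relation v² = μ/r at r = 8290 km: μ = v²r = (6.93)² × 8290 = 3.98126×10^5 km³/s².
Semi-major axis of the transfer orbit: a_t = (8290 + 74300)/2 = 41295 km.
At apoapsis, r = 74300 km.
Vis-viva: v = √[μ(2/r − 1/a_t)] = √[3.98126×10^5 × (2/74300 − 1/41295)] = 1.037 km/s.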